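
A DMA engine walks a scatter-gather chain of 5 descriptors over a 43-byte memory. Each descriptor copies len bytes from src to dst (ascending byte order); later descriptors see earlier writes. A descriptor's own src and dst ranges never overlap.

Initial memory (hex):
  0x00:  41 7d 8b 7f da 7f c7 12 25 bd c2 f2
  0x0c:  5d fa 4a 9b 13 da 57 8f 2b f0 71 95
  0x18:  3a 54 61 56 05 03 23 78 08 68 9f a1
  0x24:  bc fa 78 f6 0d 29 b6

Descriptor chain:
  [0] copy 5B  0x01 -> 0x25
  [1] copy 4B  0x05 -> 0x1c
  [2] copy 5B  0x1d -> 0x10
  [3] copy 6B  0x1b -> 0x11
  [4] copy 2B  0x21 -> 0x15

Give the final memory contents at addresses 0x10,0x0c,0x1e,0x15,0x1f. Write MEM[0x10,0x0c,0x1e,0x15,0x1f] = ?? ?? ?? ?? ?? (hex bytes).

#0 dst[0x25+5] := {0x7d,0x8b,0x7f,0xda,0x7f}
#1 dst[0x1c+4] := {0x7f,0xc7,0x12,0x25}
#2 dst[0x10+5] := {0xc7,0x12,0x25,0x08,0x68}
#3 dst[0x11+6] := {0x56,0x7f,0xc7,0x12,0x25,0x08}
#4 dst[0x15+2] := {0x68,0x9f}
query mem[0x10]=0xc7, mem[0x0c]=0x5d, mem[0x1e]=0x12, mem[0x15]=0x68, mem[0x1f]=0x25

MEM[0x10,0x0c,0x1e,0x15,0x1f] = c7 5d 12 68 25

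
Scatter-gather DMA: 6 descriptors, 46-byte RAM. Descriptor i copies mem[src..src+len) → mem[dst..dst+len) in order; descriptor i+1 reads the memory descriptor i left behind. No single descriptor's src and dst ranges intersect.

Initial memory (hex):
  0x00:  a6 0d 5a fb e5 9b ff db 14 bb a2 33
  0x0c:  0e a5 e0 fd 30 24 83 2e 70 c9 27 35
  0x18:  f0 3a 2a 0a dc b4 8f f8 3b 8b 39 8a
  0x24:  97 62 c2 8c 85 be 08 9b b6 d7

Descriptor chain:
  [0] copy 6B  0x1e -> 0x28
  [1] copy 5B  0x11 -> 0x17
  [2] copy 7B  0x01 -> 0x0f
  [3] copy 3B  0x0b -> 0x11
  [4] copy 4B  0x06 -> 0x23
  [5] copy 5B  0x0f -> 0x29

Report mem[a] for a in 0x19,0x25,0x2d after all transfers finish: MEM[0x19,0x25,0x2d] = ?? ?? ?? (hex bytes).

MEM[0x19,0x25,0x2d] = 2e 14 a5

D0: mem[0x28..0x2d] <- [8f f8 3b 8b 39 8a]
D1: mem[0x17..0x1b] <- [24 83 2e 70 c9]
D2: mem[0x0f..0x15] <- [0d 5a fb e5 9b ff db]
D3: mem[0x11..0x13] <- [33 0e a5]
D4: mem[0x23..0x26] <- [ff db 14 bb]
D5: mem[0x29..0x2d] <- [0d 5a 33 0e a5]
query mem[0x19]=0x2e, mem[0x25]=0x14, mem[0x2d]=0xa5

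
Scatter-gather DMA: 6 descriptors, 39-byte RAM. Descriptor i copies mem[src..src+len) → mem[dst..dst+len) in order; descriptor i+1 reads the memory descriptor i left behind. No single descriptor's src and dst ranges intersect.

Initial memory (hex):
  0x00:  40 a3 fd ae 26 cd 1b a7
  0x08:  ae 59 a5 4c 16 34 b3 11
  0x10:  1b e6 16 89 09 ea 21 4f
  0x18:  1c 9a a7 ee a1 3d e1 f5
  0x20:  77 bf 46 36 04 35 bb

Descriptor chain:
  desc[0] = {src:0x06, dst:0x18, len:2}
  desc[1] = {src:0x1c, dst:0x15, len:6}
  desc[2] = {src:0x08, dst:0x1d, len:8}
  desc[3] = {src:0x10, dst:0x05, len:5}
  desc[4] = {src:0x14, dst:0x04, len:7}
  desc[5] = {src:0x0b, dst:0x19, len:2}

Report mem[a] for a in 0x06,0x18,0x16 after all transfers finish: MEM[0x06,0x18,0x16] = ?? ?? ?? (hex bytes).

D0: mem[0x18..0x19] <- [1b a7]
D1: mem[0x15..0x1a] <- [a1 3d e1 f5 77 bf]
D2: mem[0x1d..0x24] <- [ae 59 a5 4c 16 34 b3 11]
D3: mem[0x05..0x09] <- [1b e6 16 89 09]
D4: mem[0x04..0x0a] <- [09 a1 3d e1 f5 77 bf]
D5: mem[0x19..0x1a] <- [4c 16]
query mem[0x06]=0x3d, mem[0x18]=0xf5, mem[0x16]=0x3d

MEM[0x06,0x18,0x16] = 3d f5 3d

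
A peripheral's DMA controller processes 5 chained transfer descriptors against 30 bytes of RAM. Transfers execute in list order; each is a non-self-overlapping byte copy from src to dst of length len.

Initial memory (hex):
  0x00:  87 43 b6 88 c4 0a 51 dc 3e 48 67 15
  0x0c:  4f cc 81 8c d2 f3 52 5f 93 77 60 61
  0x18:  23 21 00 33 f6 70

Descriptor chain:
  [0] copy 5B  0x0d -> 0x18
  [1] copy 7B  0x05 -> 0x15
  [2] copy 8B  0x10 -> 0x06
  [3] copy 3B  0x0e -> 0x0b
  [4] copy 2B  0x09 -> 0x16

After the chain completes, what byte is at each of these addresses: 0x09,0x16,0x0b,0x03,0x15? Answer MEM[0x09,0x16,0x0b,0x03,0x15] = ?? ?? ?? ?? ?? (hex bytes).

MEM[0x09,0x16,0x0b,0x03,0x15] = 5f 5f 81 88 0a

[0] 0x0d->0x18 len=5 : cc 81 8c d2 f3
[1] 0x05->0x15 len=7 : 0a 51 dc 3e 48 67 15
[2] 0x10->0x06 len=8 : d2 f3 52 5f 93 0a 51 dc
[3] 0x0e->0x0b len=3 : 81 8c d2
[4] 0x09->0x16 len=2 : 5f 93
query mem[0x09]=0x5f, mem[0x16]=0x5f, mem[0x0b]=0x81, mem[0x03]=0x88, mem[0x15]=0x0a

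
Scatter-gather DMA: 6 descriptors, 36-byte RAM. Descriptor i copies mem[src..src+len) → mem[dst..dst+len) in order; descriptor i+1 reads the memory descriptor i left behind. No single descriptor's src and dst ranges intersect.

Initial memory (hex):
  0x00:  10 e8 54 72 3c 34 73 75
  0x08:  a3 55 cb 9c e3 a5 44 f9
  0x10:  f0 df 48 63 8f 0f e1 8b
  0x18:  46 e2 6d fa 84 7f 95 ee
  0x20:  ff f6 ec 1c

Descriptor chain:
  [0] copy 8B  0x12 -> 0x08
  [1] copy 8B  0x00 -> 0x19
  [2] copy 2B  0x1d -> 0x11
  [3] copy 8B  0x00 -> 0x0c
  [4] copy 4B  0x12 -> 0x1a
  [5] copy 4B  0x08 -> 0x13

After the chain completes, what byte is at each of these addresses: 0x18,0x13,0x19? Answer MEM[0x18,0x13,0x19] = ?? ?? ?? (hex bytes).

MEM[0x18,0x13,0x19] = 46 48 10

  after D0: wrote 8B at 0x08 = 48638f0fe18b46e2
  after D1: wrote 8B at 0x19 = 10e854723c347375
  after D2: wrote 2B at 0x11 = 3c34
  after D3: wrote 8B at 0x0c = 10e854723c347375
  after D4: wrote 4B at 0x1a = 73758f0f
  after D5: wrote 4B at 0x13 = 48638f0f
query mem[0x18]=0x46, mem[0x13]=0x48, mem[0x19]=0x10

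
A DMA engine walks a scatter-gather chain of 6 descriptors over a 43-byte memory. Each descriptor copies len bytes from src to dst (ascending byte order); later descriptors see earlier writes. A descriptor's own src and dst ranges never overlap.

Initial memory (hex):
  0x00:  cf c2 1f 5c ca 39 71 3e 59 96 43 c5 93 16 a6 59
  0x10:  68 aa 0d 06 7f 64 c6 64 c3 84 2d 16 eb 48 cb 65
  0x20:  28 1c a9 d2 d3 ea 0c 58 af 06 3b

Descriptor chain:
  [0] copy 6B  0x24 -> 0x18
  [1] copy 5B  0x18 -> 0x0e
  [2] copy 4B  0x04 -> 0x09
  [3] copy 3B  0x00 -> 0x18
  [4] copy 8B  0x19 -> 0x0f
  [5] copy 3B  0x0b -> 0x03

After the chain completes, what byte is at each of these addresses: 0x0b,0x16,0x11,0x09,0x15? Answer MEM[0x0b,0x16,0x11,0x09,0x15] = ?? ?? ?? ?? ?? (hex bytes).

[0] 0x24->0x18 len=6 : d3 ea 0c 58 af 06
[1] 0x18->0x0e len=5 : d3 ea 0c 58 af
[2] 0x04->0x09 len=4 : ca 39 71 3e
[3] 0x00->0x18 len=3 : cf c2 1f
[4] 0x19->0x0f len=8 : c2 1f 58 af 06 cb 65 28
[5] 0x0b->0x03 len=3 : 71 3e 16
query mem[0x0b]=0x71, mem[0x16]=0x28, mem[0x11]=0x58, mem[0x09]=0xca, mem[0x15]=0x65

MEM[0x0b,0x16,0x11,0x09,0x15] = 71 28 58 ca 65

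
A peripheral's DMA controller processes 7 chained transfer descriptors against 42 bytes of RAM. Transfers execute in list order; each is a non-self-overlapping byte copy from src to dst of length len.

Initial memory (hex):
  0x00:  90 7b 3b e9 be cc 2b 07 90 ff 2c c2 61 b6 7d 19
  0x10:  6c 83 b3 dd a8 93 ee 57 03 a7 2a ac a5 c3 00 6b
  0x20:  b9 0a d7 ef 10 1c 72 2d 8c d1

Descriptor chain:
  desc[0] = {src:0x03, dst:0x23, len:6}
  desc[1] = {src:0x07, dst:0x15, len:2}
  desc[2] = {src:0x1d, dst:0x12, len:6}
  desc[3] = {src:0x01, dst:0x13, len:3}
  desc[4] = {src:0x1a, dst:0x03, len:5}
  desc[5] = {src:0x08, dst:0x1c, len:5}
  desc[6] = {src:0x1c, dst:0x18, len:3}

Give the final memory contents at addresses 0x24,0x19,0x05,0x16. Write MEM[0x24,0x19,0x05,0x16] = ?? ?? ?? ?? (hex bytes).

MEM[0x24,0x19,0x05,0x16] = be ff a5 0a

[0] 0x03->0x23 len=6 : e9 be cc 2b 07 90
[1] 0x07->0x15 len=2 : 07 90
[2] 0x1d->0x12 len=6 : c3 00 6b b9 0a d7
[3] 0x01->0x13 len=3 : 7b 3b e9
[4] 0x1a->0x03 len=5 : 2a ac a5 c3 00
[5] 0x08->0x1c len=5 : 90 ff 2c c2 61
[6] 0x1c->0x18 len=3 : 90 ff 2c
query mem[0x24]=0xbe, mem[0x19]=0xff, mem[0x05]=0xa5, mem[0x16]=0x0a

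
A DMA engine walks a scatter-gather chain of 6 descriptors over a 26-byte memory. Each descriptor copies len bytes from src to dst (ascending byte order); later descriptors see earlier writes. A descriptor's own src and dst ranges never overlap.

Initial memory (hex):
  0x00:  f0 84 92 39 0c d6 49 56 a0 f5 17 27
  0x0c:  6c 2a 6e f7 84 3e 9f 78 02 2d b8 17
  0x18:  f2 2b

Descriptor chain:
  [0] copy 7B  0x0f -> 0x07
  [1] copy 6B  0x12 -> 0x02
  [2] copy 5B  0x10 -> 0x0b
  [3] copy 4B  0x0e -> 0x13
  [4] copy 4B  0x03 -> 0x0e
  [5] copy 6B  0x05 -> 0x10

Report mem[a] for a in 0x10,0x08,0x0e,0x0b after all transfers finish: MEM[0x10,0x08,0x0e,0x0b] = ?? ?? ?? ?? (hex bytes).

MEM[0x10,0x08,0x0e,0x0b] = 2d 84 78 84

  after D0: wrote 7B at 0x07 = f7843e9f78022d
  after D1: wrote 6B at 0x02 = 9f78022db817
  after D2: wrote 5B at 0x0b = 843e9f7802
  after D3: wrote 4B at 0x13 = 7802843e
  after D4: wrote 4B at 0x0e = 78022db8
  after D5: wrote 6B at 0x10 = 2db817843e9f
query mem[0x10]=0x2d, mem[0x08]=0x84, mem[0x0e]=0x78, mem[0x0b]=0x84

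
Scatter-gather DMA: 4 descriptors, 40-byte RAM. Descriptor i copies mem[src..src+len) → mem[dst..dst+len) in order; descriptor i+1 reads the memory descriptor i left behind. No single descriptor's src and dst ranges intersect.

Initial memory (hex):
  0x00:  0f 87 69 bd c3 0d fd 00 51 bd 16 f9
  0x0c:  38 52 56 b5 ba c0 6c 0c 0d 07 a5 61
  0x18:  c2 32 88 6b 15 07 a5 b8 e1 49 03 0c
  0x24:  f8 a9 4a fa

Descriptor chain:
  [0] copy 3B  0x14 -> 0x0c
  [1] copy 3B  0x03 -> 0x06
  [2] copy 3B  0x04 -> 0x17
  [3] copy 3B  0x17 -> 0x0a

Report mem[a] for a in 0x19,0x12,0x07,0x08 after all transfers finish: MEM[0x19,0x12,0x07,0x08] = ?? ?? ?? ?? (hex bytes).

MEM[0x19,0x12,0x07,0x08] = bd 6c c3 0d

[0] 0x14->0x0c len=3 : 0d 07 a5
[1] 0x03->0x06 len=3 : bd c3 0d
[2] 0x04->0x17 len=3 : c3 0d bd
[3] 0x17->0x0a len=3 : c3 0d bd
query mem[0x19]=0xbd, mem[0x12]=0x6c, mem[0x07]=0xc3, mem[0x08]=0x0d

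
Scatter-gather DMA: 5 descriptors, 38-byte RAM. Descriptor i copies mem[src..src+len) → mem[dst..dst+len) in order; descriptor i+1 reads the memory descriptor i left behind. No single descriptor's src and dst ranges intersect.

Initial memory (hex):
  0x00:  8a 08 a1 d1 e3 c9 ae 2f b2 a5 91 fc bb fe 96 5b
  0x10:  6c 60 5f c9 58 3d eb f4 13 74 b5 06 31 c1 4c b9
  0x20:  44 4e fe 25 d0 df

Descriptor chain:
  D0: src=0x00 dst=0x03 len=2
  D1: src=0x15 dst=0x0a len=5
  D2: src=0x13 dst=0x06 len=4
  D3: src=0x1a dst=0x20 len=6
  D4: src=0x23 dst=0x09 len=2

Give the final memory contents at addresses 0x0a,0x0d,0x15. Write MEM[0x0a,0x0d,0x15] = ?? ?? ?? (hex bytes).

MEM[0x0a,0x0d,0x15] = 4c 13 3d

  after D0: wrote 2B at 0x03 = 8a08
  after D1: wrote 5B at 0x0a = 3debf41374
  after D2: wrote 4B at 0x06 = c9583deb
  after D3: wrote 6B at 0x20 = b50631c14cb9
  after D4: wrote 2B at 0x09 = c14c
query mem[0x0a]=0x4c, mem[0x0d]=0x13, mem[0x15]=0x3d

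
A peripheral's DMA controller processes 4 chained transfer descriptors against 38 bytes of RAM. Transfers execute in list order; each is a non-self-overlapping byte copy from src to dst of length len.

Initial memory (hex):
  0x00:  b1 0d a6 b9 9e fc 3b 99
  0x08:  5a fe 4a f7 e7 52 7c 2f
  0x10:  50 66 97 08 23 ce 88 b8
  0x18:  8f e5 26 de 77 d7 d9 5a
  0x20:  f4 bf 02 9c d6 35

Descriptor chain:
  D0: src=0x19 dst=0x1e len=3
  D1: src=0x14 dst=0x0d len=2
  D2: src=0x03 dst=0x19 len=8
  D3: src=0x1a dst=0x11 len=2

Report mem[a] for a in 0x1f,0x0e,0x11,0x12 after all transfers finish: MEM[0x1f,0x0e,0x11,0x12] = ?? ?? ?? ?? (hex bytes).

[0] 0x19->0x1e len=3 : e5 26 de
[1] 0x14->0x0d len=2 : 23 ce
[2] 0x03->0x19 len=8 : b9 9e fc 3b 99 5a fe 4a
[3] 0x1a->0x11 len=2 : 9e fc
query mem[0x1f]=0xfe, mem[0x0e]=0xce, mem[0x11]=0x9e, mem[0x12]=0xfc

MEM[0x1f,0x0e,0x11,0x12] = fe ce 9e fc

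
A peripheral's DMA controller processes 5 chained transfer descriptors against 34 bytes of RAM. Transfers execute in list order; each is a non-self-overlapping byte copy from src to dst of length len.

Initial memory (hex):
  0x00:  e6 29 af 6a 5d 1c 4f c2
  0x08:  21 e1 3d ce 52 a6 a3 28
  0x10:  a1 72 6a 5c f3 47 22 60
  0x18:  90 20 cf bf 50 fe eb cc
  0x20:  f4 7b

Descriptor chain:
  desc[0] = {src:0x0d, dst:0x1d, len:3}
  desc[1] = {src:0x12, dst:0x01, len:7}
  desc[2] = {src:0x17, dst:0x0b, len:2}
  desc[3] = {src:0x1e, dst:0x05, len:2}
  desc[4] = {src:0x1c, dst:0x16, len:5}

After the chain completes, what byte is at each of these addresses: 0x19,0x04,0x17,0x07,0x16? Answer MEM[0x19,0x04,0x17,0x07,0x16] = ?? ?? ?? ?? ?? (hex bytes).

  after D0: wrote 3B at 0x1d = a6a328
  after D1: wrote 7B at 0x01 = 6a5cf347226090
  after D2: wrote 2B at 0x0b = 6090
  after D3: wrote 2B at 0x05 = a328
  after D4: wrote 5B at 0x16 = 50a6a328f4
query mem[0x19]=0x28, mem[0x04]=0x47, mem[0x17]=0xa6, mem[0x07]=0x90, mem[0x16]=0x50

MEM[0x19,0x04,0x17,0x07,0x16] = 28 47 a6 90 50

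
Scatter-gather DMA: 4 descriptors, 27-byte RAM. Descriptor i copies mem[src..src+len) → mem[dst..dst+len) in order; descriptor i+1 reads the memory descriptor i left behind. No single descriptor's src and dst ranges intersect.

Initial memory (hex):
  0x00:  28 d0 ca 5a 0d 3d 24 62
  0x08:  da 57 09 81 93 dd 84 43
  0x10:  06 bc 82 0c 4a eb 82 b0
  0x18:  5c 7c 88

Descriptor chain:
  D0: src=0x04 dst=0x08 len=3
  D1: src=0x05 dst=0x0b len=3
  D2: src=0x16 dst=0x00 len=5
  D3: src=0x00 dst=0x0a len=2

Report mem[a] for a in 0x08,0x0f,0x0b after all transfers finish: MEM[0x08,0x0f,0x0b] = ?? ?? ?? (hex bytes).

MEM[0x08,0x0f,0x0b] = 0d 43 b0

D0: mem[0x08..0x0a] <- [0d 3d 24]
D1: mem[0x0b..0x0d] <- [3d 24 62]
D2: mem[0x00..0x04] <- [82 b0 5c 7c 88]
D3: mem[0x0a..0x0b] <- [82 b0]
query mem[0x08]=0x0d, mem[0x0f]=0x43, mem[0x0b]=0xb0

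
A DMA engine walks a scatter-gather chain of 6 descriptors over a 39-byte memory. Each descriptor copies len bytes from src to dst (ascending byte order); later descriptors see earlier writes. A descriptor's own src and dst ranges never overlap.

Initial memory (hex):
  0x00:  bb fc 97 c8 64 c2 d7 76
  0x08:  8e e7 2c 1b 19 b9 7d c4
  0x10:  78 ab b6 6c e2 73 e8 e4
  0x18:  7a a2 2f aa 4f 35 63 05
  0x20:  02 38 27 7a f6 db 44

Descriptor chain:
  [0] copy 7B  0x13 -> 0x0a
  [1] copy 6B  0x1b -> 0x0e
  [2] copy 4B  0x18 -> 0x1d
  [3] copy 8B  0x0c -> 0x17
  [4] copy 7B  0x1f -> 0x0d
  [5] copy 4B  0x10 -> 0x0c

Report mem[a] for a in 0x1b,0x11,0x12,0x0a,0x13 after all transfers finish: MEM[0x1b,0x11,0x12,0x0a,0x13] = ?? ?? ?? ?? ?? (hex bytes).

MEM[0x1b,0x11,0x12,0x0a,0x13] = 35 7a f6 6c db

  after D0: wrote 7B at 0x0a = 6ce273e8e47aa2
  after D1: wrote 6B at 0x0e = aa4f35630502
  after D2: wrote 4B at 0x1d = 7aa22faa
  after D3: wrote 8B at 0x17 = 73e8aa4f35630502
  after D4: wrote 7B at 0x0d = 2faa38277af6db
  after D5: wrote 4B at 0x0c = 277af6db
query mem[0x1b]=0x35, mem[0x11]=0x7a, mem[0x12]=0xf6, mem[0x0a]=0x6c, mem[0x13]=0xdb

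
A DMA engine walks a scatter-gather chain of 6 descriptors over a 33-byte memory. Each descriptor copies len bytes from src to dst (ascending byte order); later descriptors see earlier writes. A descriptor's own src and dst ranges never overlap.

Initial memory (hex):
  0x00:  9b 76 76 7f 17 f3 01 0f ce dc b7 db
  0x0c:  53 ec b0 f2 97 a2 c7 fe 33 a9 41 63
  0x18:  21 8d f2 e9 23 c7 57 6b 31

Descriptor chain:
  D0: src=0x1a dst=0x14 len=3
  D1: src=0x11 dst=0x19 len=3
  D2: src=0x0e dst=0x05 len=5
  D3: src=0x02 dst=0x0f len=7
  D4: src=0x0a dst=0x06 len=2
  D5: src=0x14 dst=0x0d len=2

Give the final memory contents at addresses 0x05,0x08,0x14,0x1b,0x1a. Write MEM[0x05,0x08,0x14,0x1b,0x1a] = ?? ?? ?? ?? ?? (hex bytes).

D0: mem[0x14..0x16] <- [f2 e9 23]
D1: mem[0x19..0x1b] <- [a2 c7 fe]
D2: mem[0x05..0x09] <- [b0 f2 97 a2 c7]
D3: mem[0x0f..0x15] <- [76 7f 17 b0 f2 97 a2]
D4: mem[0x06..0x07] <- [b7 db]
D5: mem[0x0d..0x0e] <- [97 a2]
query mem[0x05]=0xb0, mem[0x08]=0xa2, mem[0x14]=0x97, mem[0x1b]=0xfe, mem[0x1a]=0xc7

MEM[0x05,0x08,0x14,0x1b,0x1a] = b0 a2 97 fe c7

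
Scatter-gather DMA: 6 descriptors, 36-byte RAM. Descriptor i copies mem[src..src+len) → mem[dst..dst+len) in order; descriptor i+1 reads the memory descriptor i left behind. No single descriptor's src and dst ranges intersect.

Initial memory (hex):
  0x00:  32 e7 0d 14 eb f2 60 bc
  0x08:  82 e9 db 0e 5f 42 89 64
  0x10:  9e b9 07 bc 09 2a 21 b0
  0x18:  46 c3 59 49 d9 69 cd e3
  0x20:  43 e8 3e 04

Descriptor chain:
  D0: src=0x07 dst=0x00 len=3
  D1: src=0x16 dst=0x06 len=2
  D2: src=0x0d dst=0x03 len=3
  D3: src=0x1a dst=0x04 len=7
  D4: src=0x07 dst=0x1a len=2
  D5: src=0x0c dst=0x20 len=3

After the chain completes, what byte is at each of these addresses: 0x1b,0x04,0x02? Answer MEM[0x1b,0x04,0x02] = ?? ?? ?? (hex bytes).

#0 dst[0x00+3] := {0xbc,0x82,0xe9}
#1 dst[0x06+2] := {0x21,0xb0}
#2 dst[0x03+3] := {0x42,0x89,0x64}
#3 dst[0x04+7] := {0x59,0x49,0xd9,0x69,0xcd,0xe3,0x43}
#4 dst[0x1a+2] := {0x69,0xcd}
#5 dst[0x20+3] := {0x5f,0x42,0x89}
query mem[0x1b]=0xcd, mem[0x04]=0x59, mem[0x02]=0xe9

MEM[0x1b,0x04,0x02] = cd 59 e9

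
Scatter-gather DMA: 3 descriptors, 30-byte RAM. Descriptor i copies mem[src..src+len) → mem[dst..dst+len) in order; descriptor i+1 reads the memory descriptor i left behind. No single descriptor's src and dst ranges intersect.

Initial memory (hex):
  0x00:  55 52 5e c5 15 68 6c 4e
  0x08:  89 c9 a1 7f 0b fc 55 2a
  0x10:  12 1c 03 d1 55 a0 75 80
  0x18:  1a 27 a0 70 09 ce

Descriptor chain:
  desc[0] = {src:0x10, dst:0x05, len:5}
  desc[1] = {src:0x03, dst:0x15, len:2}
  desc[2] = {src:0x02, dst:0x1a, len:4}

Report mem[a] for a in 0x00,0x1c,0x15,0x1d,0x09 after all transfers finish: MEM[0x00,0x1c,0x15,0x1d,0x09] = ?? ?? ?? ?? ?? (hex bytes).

MEM[0x00,0x1c,0x15,0x1d,0x09] = 55 15 c5 12 55

  after D0: wrote 5B at 0x05 = 121c03d155
  after D1: wrote 2B at 0x15 = c515
  after D2: wrote 4B at 0x1a = 5ec51512
query mem[0x00]=0x55, mem[0x1c]=0x15, mem[0x15]=0xc5, mem[0x1d]=0x12, mem[0x09]=0x55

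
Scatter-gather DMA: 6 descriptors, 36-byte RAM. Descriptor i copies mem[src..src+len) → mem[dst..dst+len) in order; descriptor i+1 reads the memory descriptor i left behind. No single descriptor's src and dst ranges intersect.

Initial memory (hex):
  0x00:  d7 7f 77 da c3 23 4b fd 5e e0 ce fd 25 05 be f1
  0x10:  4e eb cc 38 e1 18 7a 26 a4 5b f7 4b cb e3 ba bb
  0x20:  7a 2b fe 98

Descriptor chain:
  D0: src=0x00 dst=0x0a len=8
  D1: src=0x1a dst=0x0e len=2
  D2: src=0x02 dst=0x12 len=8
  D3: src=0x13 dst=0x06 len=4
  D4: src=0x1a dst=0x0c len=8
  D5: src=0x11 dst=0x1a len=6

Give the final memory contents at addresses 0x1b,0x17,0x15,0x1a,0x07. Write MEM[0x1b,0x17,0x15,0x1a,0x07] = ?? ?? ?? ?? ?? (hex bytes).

D0: mem[0x0a..0x11] <- [d7 7f 77 da c3 23 4b fd]
D1: mem[0x0e..0x0f] <- [f7 4b]
D2: mem[0x12..0x19] <- [77 da c3 23 4b fd 5e e0]
D3: mem[0x06..0x09] <- [da c3 23 4b]
D4: mem[0x0c..0x13] <- [f7 4b cb e3 ba bb 7a 2b]
D5: mem[0x1a..0x1f] <- [bb 7a 2b c3 23 4b]
query mem[0x1b]=0x7a, mem[0x17]=0xfd, mem[0x15]=0x23, mem[0x1a]=0xbb, mem[0x07]=0xc3

MEM[0x1b,0x17,0x15,0x1a,0x07] = 7a fd 23 bb c3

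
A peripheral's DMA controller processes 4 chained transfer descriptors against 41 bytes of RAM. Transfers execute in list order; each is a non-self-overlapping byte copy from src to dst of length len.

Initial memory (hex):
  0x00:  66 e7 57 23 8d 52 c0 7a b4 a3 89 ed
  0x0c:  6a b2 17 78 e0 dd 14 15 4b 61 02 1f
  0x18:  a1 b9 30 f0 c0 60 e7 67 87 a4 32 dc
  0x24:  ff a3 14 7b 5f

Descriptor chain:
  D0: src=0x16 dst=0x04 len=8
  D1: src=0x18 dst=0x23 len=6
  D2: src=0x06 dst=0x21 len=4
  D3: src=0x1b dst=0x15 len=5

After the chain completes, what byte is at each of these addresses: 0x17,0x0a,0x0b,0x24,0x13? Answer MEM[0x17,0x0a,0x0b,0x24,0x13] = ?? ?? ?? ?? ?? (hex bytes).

[0] 0x16->0x04 len=8 : 02 1f a1 b9 30 f0 c0 60
[1] 0x18->0x23 len=6 : a1 b9 30 f0 c0 60
[2] 0x06->0x21 len=4 : a1 b9 30 f0
[3] 0x1b->0x15 len=5 : f0 c0 60 e7 67
query mem[0x17]=0x60, mem[0x0a]=0xc0, mem[0x0b]=0x60, mem[0x24]=0xf0, mem[0x13]=0x15

MEM[0x17,0x0a,0x0b,0x24,0x13] = 60 c0 60 f0 15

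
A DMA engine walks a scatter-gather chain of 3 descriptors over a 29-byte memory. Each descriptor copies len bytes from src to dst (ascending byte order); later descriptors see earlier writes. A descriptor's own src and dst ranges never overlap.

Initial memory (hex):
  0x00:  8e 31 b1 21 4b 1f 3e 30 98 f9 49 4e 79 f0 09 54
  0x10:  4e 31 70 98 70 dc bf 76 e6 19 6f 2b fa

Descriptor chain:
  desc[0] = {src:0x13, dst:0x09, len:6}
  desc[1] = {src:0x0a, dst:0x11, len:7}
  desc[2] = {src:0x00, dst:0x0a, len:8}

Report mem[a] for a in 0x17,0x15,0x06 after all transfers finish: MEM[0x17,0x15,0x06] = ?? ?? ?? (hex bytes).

  after D0: wrote 6B at 0x09 = 9870dcbf76e6
  after D1: wrote 7B at 0x11 = 70dcbf76e6544e
  after D2: wrote 8B at 0x0a = 8e31b1214b1f3e30
query mem[0x17]=0x4e, mem[0x15]=0xe6, mem[0x06]=0x3e

MEM[0x17,0x15,0x06] = 4e e6 3e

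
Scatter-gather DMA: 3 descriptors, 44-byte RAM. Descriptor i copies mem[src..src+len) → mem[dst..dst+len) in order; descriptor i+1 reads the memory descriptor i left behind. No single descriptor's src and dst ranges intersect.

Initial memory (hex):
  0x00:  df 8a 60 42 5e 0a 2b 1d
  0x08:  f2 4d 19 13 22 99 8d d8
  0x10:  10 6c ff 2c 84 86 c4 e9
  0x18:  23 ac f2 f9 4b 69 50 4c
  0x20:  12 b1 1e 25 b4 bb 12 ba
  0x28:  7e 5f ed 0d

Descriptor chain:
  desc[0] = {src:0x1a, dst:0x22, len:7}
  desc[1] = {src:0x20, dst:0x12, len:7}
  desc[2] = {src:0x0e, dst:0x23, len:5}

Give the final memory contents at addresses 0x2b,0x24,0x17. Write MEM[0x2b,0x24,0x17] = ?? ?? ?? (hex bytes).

MEM[0x2b,0x24,0x17] = 0d d8 69

  after D0: wrote 7B at 0x22 = f2f94b69504c12
  after D1: wrote 7B at 0x12 = 12b1f2f94b6950
  after D2: wrote 5B at 0x23 = 8dd8106c12
query mem[0x2b]=0x0d, mem[0x24]=0xd8, mem[0x17]=0x69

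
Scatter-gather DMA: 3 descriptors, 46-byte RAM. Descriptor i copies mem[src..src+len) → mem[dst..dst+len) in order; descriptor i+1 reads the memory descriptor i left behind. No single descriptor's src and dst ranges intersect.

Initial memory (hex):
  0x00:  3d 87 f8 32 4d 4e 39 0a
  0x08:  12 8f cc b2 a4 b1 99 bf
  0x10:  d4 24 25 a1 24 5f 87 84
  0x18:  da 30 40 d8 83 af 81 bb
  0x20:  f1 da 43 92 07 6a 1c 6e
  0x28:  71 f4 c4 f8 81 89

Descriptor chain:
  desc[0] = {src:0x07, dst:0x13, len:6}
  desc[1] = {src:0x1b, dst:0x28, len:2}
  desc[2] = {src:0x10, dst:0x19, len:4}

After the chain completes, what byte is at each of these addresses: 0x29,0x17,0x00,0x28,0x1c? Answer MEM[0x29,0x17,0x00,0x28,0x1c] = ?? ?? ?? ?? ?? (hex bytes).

  after D0: wrote 6B at 0x13 = 0a128fccb2a4
  after D1: wrote 2B at 0x28 = d883
  after D2: wrote 4B at 0x19 = d424250a
query mem[0x29]=0x83, mem[0x17]=0xb2, mem[0x00]=0x3d, mem[0x28]=0xd8, mem[0x1c]=0x0a

MEM[0x29,0x17,0x00,0x28,0x1c] = 83 b2 3d d8 0a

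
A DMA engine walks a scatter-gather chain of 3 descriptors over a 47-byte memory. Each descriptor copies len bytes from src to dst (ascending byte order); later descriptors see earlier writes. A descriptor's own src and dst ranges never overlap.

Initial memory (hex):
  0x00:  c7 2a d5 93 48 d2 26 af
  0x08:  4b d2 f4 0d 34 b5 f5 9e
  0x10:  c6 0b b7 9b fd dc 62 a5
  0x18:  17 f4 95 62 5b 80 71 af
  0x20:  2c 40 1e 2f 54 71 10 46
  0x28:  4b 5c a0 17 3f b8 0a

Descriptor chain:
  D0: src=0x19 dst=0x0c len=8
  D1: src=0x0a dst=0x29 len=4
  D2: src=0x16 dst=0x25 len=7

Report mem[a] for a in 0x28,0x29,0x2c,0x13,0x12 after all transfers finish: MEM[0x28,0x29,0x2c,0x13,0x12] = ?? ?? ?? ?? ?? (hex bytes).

  after D0: wrote 8B at 0x0c = f495625b8071af2c
  after D1: wrote 4B at 0x29 = f40df495
  after D2: wrote 7B at 0x25 = 62a517f495625b
query mem[0x28]=0xf4, mem[0x29]=0x95, mem[0x2c]=0x95, mem[0x13]=0x2c, mem[0x12]=0xaf

MEM[0x28,0x29,0x2c,0x13,0x12] = f4 95 95 2c af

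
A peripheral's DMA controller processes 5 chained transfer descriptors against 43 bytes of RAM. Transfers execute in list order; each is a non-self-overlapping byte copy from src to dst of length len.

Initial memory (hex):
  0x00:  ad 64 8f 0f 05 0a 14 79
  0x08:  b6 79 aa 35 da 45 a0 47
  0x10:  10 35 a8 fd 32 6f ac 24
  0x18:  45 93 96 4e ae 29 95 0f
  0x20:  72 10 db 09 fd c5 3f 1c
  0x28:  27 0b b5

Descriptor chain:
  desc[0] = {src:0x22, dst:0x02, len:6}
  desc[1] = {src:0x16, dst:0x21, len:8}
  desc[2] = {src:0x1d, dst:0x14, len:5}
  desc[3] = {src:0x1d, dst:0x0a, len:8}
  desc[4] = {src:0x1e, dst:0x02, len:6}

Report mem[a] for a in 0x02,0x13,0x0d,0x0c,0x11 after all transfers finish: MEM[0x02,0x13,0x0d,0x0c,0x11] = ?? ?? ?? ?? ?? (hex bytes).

D0: mem[0x02..0x07] <- [db 09 fd c5 3f 1c]
D1: mem[0x21..0x28] <- [ac 24 45 93 96 4e ae 29]
D2: mem[0x14..0x18] <- [29 95 0f 72 ac]
D3: mem[0x0a..0x11] <- [29 95 0f 72 ac 24 45 93]
D4: mem[0x02..0x07] <- [95 0f 72 ac 24 45]
query mem[0x02]=0x95, mem[0x13]=0xfd, mem[0x0d]=0x72, mem[0x0c]=0x0f, mem[0x11]=0x93

MEM[0x02,0x13,0x0d,0x0c,0x11] = 95 fd 72 0f 93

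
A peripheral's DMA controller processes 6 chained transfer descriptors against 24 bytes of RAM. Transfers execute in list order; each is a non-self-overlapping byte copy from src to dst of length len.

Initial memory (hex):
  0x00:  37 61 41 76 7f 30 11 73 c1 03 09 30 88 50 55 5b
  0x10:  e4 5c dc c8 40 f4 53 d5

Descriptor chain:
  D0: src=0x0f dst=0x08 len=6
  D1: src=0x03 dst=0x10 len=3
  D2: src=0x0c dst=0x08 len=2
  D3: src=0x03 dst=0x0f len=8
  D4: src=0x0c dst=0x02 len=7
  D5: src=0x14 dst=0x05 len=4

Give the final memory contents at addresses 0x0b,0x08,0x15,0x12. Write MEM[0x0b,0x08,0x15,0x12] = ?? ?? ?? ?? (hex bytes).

  after D0: wrote 6B at 0x08 = 5be45cdcc840
  after D1: wrote 3B at 0x10 = 767f30
  after D2: wrote 2B at 0x08 = c840
  after D3: wrote 8B at 0x0f = 767f301173c8405c
  after D4: wrote 7B at 0x02 = c84055767f3011
  after D5: wrote 4B at 0x05 = c8405cd5
query mem[0x0b]=0xdc, mem[0x08]=0xd5, mem[0x15]=0x40, mem[0x12]=0x11

MEM[0x0b,0x08,0x15,0x12] = dc d5 40 11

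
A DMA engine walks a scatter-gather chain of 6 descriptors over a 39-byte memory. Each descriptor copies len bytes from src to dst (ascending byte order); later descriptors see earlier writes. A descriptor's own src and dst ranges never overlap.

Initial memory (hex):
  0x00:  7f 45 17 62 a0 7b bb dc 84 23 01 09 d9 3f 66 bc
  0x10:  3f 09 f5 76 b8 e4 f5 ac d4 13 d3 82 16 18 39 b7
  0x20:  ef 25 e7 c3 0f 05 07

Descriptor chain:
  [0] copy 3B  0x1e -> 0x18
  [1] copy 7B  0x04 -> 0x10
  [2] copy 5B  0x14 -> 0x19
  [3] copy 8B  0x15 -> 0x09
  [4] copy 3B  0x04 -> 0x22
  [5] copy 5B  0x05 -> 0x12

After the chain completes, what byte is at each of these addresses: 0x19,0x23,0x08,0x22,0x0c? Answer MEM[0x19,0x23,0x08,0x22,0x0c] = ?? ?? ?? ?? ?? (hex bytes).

#0 dst[0x18+3] := {0x39,0xb7,0xef}
#1 dst[0x10+7] := {0xa0,0x7b,0xbb,0xdc,0x84,0x23,0x01}
#2 dst[0x19+5] := {0x84,0x23,0x01,0xac,0x39}
#3 dst[0x09+8] := {0x23,0x01,0xac,0x39,0x84,0x23,0x01,0xac}
#4 dst[0x22+3] := {0xa0,0x7b,0xbb}
#5 dst[0x12+5] := {0x7b,0xbb,0xdc,0x84,0x23}
query mem[0x19]=0x84, mem[0x23]=0x7b, mem[0x08]=0x84, mem[0x22]=0xa0, mem[0x0c]=0x39

MEM[0x19,0x23,0x08,0x22,0x0c] = 84 7b 84 a0 39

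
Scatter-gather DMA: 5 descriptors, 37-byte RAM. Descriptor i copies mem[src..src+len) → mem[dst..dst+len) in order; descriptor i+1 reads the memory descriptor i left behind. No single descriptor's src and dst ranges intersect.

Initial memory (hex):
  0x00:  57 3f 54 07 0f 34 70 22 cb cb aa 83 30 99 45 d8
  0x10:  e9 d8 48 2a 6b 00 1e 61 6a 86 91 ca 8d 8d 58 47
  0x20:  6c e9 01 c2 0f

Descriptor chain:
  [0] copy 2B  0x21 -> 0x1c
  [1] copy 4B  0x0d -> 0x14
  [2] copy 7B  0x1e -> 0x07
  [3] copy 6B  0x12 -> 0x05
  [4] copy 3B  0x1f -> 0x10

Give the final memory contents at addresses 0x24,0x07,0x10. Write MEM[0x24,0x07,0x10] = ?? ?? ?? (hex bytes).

MEM[0x24,0x07,0x10] = 0f 99 47

[0] 0x21->0x1c len=2 : e9 01
[1] 0x0d->0x14 len=4 : 99 45 d8 e9
[2] 0x1e->0x07 len=7 : 58 47 6c e9 01 c2 0f
[3] 0x12->0x05 len=6 : 48 2a 99 45 d8 e9
[4] 0x1f->0x10 len=3 : 47 6c e9
query mem[0x24]=0x0f, mem[0x07]=0x99, mem[0x10]=0x47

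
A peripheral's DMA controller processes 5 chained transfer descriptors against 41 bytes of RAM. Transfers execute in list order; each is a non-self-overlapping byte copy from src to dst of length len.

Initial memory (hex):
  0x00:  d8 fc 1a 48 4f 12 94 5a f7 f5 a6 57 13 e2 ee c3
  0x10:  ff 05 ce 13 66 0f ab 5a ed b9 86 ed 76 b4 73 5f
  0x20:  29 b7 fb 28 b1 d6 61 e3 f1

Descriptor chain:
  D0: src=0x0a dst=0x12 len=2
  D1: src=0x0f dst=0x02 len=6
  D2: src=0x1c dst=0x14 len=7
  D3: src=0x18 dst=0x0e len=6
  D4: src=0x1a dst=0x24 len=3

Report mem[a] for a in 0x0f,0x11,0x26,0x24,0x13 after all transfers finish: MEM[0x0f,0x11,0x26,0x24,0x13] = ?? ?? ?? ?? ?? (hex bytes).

D0: mem[0x12..0x13] <- [a6 57]
D1: mem[0x02..0x07] <- [c3 ff 05 a6 57 66]
D2: mem[0x14..0x1a] <- [76 b4 73 5f 29 b7 fb]
D3: mem[0x0e..0x13] <- [29 b7 fb ed 76 b4]
D4: mem[0x24..0x26] <- [fb ed 76]
query mem[0x0f]=0xb7, mem[0x11]=0xed, mem[0x26]=0x76, mem[0x24]=0xfb, mem[0x13]=0xb4

MEM[0x0f,0x11,0x26,0x24,0x13] = b7 ed 76 fb b4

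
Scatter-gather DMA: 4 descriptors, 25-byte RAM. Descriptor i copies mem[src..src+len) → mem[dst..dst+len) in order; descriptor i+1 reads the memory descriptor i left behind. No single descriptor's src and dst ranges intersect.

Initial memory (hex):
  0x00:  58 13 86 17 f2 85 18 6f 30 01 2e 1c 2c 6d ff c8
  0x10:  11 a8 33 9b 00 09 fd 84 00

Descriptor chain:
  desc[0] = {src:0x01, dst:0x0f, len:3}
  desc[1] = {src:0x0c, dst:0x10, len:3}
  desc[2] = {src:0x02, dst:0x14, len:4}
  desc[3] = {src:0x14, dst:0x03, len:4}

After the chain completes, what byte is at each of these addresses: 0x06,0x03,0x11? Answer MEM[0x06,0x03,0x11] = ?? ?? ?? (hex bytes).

MEM[0x06,0x03,0x11] = 85 86 6d

  after D0: wrote 3B at 0x0f = 138617
  after D1: wrote 3B at 0x10 = 2c6dff
  after D2: wrote 4B at 0x14 = 8617f285
  after D3: wrote 4B at 0x03 = 8617f285
query mem[0x06]=0x85, mem[0x03]=0x86, mem[0x11]=0x6d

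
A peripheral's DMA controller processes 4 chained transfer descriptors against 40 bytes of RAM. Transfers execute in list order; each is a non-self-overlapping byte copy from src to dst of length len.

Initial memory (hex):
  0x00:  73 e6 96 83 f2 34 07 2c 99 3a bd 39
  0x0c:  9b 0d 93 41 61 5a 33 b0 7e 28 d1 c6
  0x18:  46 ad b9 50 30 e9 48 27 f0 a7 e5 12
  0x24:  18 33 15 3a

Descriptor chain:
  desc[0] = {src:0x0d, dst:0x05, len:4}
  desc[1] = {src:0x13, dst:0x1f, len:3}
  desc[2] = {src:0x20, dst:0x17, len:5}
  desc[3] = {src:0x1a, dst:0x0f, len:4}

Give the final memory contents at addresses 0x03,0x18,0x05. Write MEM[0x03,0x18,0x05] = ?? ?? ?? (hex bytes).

#0 dst[0x05+4] := {0x0d,0x93,0x41,0x61}
#1 dst[0x1f+3] := {0xb0,0x7e,0x28}
#2 dst[0x17+5] := {0x7e,0x28,0xe5,0x12,0x18}
#3 dst[0x0f+4] := {0x12,0x18,0x30,0xe9}
query mem[0x03]=0x83, mem[0x18]=0x28, mem[0x05]=0x0d

MEM[0x03,0x18,0x05] = 83 28 0d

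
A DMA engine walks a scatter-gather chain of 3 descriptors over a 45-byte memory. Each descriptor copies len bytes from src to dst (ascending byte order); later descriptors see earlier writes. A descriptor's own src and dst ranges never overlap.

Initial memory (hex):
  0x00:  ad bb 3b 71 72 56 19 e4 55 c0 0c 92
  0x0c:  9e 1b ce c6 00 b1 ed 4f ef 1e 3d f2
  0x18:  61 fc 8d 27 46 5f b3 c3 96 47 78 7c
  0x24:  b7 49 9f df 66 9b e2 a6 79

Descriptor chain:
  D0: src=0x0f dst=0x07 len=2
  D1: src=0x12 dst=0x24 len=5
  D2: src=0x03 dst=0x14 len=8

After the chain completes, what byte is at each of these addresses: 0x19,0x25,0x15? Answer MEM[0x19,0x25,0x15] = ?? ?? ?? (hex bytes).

MEM[0x19,0x25,0x15] = 00 4f 72

#0 dst[0x07+2] := {0xc6,0x00}
#1 dst[0x24+5] := {0xed,0x4f,0xef,0x1e,0x3d}
#2 dst[0x14+8] := {0x71,0x72,0x56,0x19,0xc6,0x00,0xc0,0x0c}
query mem[0x19]=0x00, mem[0x25]=0x4f, mem[0x15]=0x72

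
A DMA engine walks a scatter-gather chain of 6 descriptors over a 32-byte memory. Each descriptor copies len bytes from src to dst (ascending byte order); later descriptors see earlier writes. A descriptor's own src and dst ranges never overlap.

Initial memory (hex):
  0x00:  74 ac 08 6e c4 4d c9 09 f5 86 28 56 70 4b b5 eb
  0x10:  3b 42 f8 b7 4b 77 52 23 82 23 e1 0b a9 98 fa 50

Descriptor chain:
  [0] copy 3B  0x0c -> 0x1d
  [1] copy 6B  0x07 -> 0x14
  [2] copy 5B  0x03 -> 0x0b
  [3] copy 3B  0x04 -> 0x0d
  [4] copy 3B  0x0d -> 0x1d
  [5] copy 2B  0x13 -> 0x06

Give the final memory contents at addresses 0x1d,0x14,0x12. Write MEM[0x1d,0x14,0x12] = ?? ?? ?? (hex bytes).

[0] 0x0c->0x1d len=3 : 70 4b b5
[1] 0x07->0x14 len=6 : 09 f5 86 28 56 70
[2] 0x03->0x0b len=5 : 6e c4 4d c9 09
[3] 0x04->0x0d len=3 : c4 4d c9
[4] 0x0d->0x1d len=3 : c4 4d c9
[5] 0x13->0x06 len=2 : b7 09
query mem[0x1d]=0xc4, mem[0x14]=0x09, mem[0x12]=0xf8

MEM[0x1d,0x14,0x12] = c4 09 f8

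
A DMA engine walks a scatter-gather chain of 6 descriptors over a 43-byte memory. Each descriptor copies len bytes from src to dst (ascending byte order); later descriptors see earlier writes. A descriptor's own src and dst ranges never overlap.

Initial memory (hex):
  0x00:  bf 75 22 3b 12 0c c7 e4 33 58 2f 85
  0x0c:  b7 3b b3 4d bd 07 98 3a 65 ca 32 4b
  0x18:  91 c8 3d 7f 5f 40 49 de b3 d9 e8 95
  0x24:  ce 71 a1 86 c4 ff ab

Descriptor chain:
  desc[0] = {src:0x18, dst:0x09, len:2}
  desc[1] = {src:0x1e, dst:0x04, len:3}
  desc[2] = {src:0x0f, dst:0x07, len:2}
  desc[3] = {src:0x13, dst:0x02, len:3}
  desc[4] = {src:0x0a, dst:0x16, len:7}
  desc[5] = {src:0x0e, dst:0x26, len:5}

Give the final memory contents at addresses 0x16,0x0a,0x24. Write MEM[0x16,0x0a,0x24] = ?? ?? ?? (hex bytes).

  after D0: wrote 2B at 0x09 = 91c8
  after D1: wrote 3B at 0x04 = 49deb3
  after D2: wrote 2B at 0x07 = 4dbd
  after D3: wrote 3B at 0x02 = 3a65ca
  after D4: wrote 7B at 0x16 = c885b73bb34dbd
  after D5: wrote 5B at 0x26 = b34dbd0798
query mem[0x16]=0xc8, mem[0x0a]=0xc8, mem[0x24]=0xce

MEM[0x16,0x0a,0x24] = c8 c8 ce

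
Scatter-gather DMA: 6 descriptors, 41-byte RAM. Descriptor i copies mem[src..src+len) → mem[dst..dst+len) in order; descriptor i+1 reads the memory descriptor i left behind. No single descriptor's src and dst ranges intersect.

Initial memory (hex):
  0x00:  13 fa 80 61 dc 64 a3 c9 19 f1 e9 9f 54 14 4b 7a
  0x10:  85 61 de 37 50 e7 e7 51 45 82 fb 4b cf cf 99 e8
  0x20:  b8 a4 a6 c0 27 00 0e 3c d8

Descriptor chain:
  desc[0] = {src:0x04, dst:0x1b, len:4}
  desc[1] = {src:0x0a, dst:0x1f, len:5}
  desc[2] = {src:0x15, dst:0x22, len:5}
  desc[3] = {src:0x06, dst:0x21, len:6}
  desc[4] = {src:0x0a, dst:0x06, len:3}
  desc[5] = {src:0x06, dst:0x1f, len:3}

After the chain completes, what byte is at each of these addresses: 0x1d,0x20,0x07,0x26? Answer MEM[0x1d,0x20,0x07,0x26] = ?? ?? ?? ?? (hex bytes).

[0] 0x04->0x1b len=4 : dc 64 a3 c9
[1] 0x0a->0x1f len=5 : e9 9f 54 14 4b
[2] 0x15->0x22 len=5 : e7 e7 51 45 82
[3] 0x06->0x21 len=6 : a3 c9 19 f1 e9 9f
[4] 0x0a->0x06 len=3 : e9 9f 54
[5] 0x06->0x1f len=3 : e9 9f 54
query mem[0x1d]=0xa3, mem[0x20]=0x9f, mem[0x07]=0x9f, mem[0x26]=0x9f

MEM[0x1d,0x20,0x07,0x26] = a3 9f 9f 9f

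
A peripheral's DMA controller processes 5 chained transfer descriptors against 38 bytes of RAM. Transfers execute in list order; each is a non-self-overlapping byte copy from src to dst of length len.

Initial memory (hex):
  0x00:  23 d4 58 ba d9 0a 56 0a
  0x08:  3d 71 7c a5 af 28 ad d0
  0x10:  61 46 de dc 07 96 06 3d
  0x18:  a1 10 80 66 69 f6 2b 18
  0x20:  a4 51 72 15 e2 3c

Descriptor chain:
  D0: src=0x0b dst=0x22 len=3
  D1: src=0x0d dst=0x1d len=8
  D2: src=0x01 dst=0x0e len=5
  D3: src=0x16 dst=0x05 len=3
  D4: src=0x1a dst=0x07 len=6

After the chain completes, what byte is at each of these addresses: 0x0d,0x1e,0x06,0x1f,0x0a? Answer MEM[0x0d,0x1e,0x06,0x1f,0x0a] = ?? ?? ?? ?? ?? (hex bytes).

  after D0: wrote 3B at 0x22 = a5af28
  after D1: wrote 8B at 0x1d = 28add06146dedc07
  after D2: wrote 5B at 0x0e = d458bad90a
  after D3: wrote 3B at 0x05 = 063da1
  after D4: wrote 6B at 0x07 = 80666928add0
query mem[0x0d]=0x28, mem[0x1e]=0xad, mem[0x06]=0x3d, mem[0x1f]=0xd0, mem[0x0a]=0x28

MEM[0x0d,0x1e,0x06,0x1f,0x0a] = 28 ad 3d d0 28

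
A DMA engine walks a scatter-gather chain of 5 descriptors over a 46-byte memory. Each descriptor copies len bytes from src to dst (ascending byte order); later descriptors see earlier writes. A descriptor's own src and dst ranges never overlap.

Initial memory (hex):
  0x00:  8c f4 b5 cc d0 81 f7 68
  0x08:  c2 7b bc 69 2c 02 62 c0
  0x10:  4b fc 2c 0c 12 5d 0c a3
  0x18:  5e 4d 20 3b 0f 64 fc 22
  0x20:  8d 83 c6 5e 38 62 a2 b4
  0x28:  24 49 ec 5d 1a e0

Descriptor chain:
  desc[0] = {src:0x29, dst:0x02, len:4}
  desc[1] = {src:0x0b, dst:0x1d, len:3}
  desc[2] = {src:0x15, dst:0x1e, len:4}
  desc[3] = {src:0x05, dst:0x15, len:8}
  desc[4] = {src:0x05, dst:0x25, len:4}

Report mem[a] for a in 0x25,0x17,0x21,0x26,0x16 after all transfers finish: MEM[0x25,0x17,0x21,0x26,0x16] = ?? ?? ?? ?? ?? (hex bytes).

MEM[0x25,0x17,0x21,0x26,0x16] = 1a 68 5e f7 f7

  after D0: wrote 4B at 0x02 = 49ec5d1a
  after D1: wrote 3B at 0x1d = 692c02
  after D2: wrote 4B at 0x1e = 5d0ca35e
  after D3: wrote 8B at 0x15 = 1af768c27bbc692c
  after D4: wrote 4B at 0x25 = 1af768c2
query mem[0x25]=0x1a, mem[0x17]=0x68, mem[0x21]=0x5e, mem[0x26]=0xf7, mem[0x16]=0xf7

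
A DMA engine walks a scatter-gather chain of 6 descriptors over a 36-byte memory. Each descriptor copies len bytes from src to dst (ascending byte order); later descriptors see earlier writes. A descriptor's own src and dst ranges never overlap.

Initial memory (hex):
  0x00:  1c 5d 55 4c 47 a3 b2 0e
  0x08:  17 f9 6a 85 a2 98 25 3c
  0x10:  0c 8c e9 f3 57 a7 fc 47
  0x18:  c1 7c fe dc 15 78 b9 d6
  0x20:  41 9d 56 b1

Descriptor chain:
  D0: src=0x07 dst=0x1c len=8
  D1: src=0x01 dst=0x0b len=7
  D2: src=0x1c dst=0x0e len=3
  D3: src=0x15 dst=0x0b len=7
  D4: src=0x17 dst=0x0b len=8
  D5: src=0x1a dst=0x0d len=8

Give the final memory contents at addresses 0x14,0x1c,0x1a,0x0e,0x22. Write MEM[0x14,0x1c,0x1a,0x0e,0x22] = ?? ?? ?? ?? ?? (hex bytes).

#0 dst[0x1c+8] := {0x0e,0x17,0xf9,0x6a,0x85,0xa2,0x98,0x25}
#1 dst[0x0b+7] := {0x5d,0x55,0x4c,0x47,0xa3,0xb2,0x0e}
#2 dst[0x0e+3] := {0x0e,0x17,0xf9}
#3 dst[0x0b+7] := {0xa7,0xfc,0x47,0xc1,0x7c,0xfe,0xdc}
#4 dst[0x0b+8] := {0x47,0xc1,0x7c,0xfe,0xdc,0x0e,0x17,0xf9}
#5 dst[0x0d+8] := {0xfe,0xdc,0x0e,0x17,0xf9,0x6a,0x85,0xa2}
query mem[0x14]=0xa2, mem[0x1c]=0x0e, mem[0x1a]=0xfe, mem[0x0e]=0xdc, mem[0x22]=0x98

MEM[0x14,0x1c,0x1a,0x0e,0x22] = a2 0e fe dc 98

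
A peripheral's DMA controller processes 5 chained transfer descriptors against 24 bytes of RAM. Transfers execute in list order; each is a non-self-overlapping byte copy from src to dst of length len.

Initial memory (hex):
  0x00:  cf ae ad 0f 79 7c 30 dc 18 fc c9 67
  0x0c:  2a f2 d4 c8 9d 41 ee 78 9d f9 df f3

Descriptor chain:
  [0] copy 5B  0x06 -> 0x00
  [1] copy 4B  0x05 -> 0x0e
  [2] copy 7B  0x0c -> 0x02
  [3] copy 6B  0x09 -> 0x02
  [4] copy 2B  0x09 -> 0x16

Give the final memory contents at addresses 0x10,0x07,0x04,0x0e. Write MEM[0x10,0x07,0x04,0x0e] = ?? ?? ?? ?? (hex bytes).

[0] 0x06->0x00 len=5 : 30 dc 18 fc c9
[1] 0x05->0x0e len=4 : 7c 30 dc 18
[2] 0x0c->0x02 len=7 : 2a f2 7c 30 dc 18 ee
[3] 0x09->0x02 len=6 : fc c9 67 2a f2 7c
[4] 0x09->0x16 len=2 : fc c9
query mem[0x10]=0xdc, mem[0x07]=0x7c, mem[0x04]=0x67, mem[0x0e]=0x7c

MEM[0x10,0x07,0x04,0x0e] = dc 7c 67 7c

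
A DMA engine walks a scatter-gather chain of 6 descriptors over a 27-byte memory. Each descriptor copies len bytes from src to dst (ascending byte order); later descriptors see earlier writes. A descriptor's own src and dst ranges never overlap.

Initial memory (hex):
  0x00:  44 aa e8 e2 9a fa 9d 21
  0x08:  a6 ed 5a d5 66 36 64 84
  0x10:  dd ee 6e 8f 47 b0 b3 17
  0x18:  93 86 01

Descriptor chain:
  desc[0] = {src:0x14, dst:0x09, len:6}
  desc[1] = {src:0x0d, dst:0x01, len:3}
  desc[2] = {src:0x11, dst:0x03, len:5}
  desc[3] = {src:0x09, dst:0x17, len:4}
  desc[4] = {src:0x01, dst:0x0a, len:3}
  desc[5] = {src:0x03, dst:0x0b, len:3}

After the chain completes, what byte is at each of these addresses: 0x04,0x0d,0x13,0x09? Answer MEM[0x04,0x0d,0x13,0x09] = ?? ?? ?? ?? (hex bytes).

#0 dst[0x09+6] := {0x47,0xb0,0xb3,0x17,0x93,0x86}
#1 dst[0x01+3] := {0x93,0x86,0x84}
#2 dst[0x03+5] := {0xee,0x6e,0x8f,0x47,0xb0}
#3 dst[0x17+4] := {0x47,0xb0,0xb3,0x17}
#4 dst[0x0a+3] := {0x93,0x86,0xee}
#5 dst[0x0b+3] := {0xee,0x6e,0x8f}
query mem[0x04]=0x6e, mem[0x0d]=0x8f, mem[0x13]=0x8f, mem[0x09]=0x47

MEM[0x04,0x0d,0x13,0x09] = 6e 8f 8f 47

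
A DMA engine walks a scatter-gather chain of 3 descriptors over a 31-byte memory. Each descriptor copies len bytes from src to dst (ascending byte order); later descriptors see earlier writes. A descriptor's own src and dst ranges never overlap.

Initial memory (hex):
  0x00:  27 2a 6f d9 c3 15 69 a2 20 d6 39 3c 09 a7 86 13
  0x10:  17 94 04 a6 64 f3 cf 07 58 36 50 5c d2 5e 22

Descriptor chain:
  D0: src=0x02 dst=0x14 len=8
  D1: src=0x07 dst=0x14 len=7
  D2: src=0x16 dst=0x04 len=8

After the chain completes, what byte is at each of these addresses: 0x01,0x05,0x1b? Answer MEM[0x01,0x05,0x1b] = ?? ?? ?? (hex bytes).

  after D0: wrote 8B at 0x14 = 6fd9c31569a220d6
  after D1: wrote 7B at 0x14 = a220d6393c09a7
  after D2: wrote 8B at 0x04 = d6393c09a7d6d25e
query mem[0x01]=0x2a, mem[0x05]=0x39, mem[0x1b]=0xd6

MEM[0x01,0x05,0x1b] = 2a 39 d6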